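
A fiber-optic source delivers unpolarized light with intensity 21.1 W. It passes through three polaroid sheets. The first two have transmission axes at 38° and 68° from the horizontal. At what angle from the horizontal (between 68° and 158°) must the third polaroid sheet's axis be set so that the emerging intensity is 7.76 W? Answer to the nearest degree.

Unpolarized light through the first polarizer → I₁ = ½ I₀, now polarized at 38°.
I₂ = I₁ cos²(68° − 38°) = 0.5 I₀ · cos²(30°) = 0.375 I₀.
Target fraction: 7.76 / 21.1 W = 0.3678 of I₀.
Need I₃/I₀ = 0.3678, so cos²(θ − 68°) = 0.3678 / 0.375 = 0.9807.
θ − 68° = arccos(√0.9807) = 8.0°, giving θ ≈ 68 + 8.0 = 76.0°.

θ ≈ 76°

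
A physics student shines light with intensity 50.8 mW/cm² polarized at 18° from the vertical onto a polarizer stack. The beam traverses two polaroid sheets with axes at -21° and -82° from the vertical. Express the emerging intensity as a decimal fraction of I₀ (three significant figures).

I/I₀ ≈ 0.142

I₁ = 50.8 mW/cm² · cos²(39°) = 30.68 mW/cm².
I₂ = I₁ · cos²(61°) = 30.68 · 0.235 = 7.211 mW/cm².
Transmitted fraction = 0.142.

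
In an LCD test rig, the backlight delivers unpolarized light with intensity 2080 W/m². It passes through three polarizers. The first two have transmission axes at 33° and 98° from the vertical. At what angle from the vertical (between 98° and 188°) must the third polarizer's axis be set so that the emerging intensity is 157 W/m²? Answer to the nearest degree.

θ ≈ 121°

Unpolarized light through the first polarizer → I₁ = ½ I₀, now polarized at 33°.
I₂ = I₁ cos²(98° − 33°) = 0.5 I₀ · cos²(65°) = 0.0893 I₀.
Target fraction: 157 / 2080 W/m² = 0.07548 of I₀.
Need I₃/I₀ = 0.07548, so cos²(θ − 98°) = 0.07548 / 0.0893 = 0.8452.
θ − 98° = arccos(√0.8452) = 23.2°, giving θ ≈ 98 + 23.2 = 121.2°.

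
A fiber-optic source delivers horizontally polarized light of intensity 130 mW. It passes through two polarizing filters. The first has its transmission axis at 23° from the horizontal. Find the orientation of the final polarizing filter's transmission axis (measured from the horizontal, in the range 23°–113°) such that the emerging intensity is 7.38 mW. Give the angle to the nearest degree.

θ ≈ 98°

I₁ = I₀ cos²(23° − 0°) = I₀ cos²(23°) = 0.8473 I₀.
Target fraction: 7.38 / 130 mW = 0.05677 of I₀.
Need I₂/I₀ = 0.05677, so cos²(θ − 23°) = 0.05677 / 0.8473 = 0.067.
θ − 23° = arccos(√0.067) = 75.0°, giving θ ≈ 23 + 75.0 = 98.0°.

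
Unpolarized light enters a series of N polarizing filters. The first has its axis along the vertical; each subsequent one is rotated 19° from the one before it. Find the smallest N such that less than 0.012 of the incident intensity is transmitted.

N = 35

First polarizer halves the unpolarized light: factor 1/2.
Each further stage multiplies by cos²(19°) = 0.894.
After N polarizers: T = 0.5·0.894^(N−1). Require T < 0.012 ⇒ N−1 > ln(0.012/0.5)/ln(0.894) = 33.29, so N−1 ≥ 34 and N = 35.
Check: N=35 gives T = 0.01108 < 0.012; N=34 gives T = 0.01239.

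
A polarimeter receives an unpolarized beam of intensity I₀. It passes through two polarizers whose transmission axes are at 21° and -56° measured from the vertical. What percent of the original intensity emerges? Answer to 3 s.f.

≈ 2.53%

Unpolarized light through the first polarizer → I₁ = ½ I₀, now polarized at 21°.
I₂ = I₁ cos²(-56° − 21°) = 0.5 I₀ · cos²(77°) = 0.0253 I₀.
That is 2.53% of the incident intensity.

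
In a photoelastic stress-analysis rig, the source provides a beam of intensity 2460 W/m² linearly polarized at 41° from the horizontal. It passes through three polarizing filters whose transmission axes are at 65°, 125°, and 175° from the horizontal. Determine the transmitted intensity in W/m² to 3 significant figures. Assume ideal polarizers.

I₁ = 2460 W/m² · cos²(24°) = 2053 W/m².
I₂ = I₁ · cos²(60°) = 2053 · 0.25 = 513.3 W/m².
I₃ = I₂ · cos²(50°) = 513.3 · 0.4132 = 212.1 W/m².

I ≈ 212 W/m²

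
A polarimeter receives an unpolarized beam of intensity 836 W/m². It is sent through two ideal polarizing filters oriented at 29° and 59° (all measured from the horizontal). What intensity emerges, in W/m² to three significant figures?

I ≈ 314 W/m²

Unpolarized light through the first polarizer → I₁ = 836 W/m²/2 = 418 W/m², polarized at 29°.
I₂ = I₁ · cos²(30°) = 418 · 0.75 = 313.5 W/m².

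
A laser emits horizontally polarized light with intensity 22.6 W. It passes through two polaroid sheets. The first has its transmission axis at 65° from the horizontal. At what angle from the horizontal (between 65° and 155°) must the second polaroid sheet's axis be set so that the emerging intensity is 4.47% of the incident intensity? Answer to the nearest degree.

By Malus's law, I₁ = I₀ cos²(65° − 0°) = I₀ cos²(65°) = 0.1786 I₀.
Need I₂/I₀ = 0.0447, so cos²(θ − 65°) = 0.0447 / 0.1786 = 0.2503.
θ − 65° = arccos(√0.2503) = 60.0°, giving θ ≈ 65 + 60.0 = 125.0°.

θ ≈ 125°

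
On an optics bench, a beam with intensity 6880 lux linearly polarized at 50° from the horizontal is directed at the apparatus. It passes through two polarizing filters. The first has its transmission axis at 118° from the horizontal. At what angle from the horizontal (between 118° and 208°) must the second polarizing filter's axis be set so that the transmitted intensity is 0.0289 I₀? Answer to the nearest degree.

By Malus's law, I₁ = I₀ cos²(118° − 50°) = I₀ cos²(68°) = 0.1403 I₀.
Need I₂/I₀ = 0.0289, so cos²(θ − 118°) = 0.0289 / 0.1403 = 0.2059.
θ − 118° = arccos(√0.2059) = 63.0°, giving θ ≈ 118 + 63.0 = 181.0°.

θ ≈ 181°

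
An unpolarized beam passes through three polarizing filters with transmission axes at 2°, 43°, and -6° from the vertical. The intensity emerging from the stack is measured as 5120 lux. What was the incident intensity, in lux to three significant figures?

Unpolarized light through the first polarizer → I₁ = ½ I₀, now polarized at 2°.
I₂ = I₁ cos²(43° − 2°) = 0.5 I₀ · cos²(41°) = 0.2848 I₀.
I₃ = I₂ cos²(-6° − 43°) = 0.2848 I₀ · cos²(49°) = 0.1226 I₀.
So 5120 lux = 0.1226 I₀, giving I₀ = 5120/0.1226 = 4.177e+04 lux.

I₀ ≈ 4.18e4 lux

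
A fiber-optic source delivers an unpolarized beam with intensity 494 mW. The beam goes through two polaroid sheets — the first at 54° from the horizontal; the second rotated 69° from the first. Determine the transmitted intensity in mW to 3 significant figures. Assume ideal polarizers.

Unpolarized light through the first polarizer → I₁ = 494 mW/2 = 247 mW, polarized at 54°.
I₂ = I₁ · cos²(69°) = 247 · 0.1284 = 31.72 mW.

I ≈ 31.7 mW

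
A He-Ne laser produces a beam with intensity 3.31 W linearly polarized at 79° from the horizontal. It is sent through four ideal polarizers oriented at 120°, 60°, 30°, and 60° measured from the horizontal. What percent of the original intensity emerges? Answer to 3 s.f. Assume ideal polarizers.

≈ 8.01%

I₁ = 3.31 W · cos²(41°) = 1.885 W.
I₂ = I₁ · cos²(60°) = 1.885 · 0.25 = 0.4713 W.
I₃ = I₂ · cos²(30°) = 0.4713 · 0.75 = 0.3535 W.
I₄ = I₃ · cos²(30°) = 0.3535 · 0.75 = 0.2651 W.
That is 8.01% of the incident intensity.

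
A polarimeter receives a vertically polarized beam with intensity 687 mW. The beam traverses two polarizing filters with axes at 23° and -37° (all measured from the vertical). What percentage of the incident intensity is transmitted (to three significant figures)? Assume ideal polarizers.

By Malus's law, I₁ = 687 mW · cos²(23°) = 582.1 mW.
I₂ = I₁ · cos²(60°) = 582.1 · 0.25 = 145.5 mW.
That is 21.18% of the incident intensity.

≈ 21.2%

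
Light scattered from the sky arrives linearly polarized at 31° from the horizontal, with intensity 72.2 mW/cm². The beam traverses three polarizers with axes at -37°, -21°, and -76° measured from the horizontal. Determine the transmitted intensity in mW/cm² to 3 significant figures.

I₁ = 72.2 mW/cm² · cos²(68°) = 10.13 mW/cm².
I₂ = I₁ · cos²(16°) = 10.13 · 0.924 = 9.362 mW/cm².
I₃ = I₂ · cos²(55°) = 9.362 · 0.329 = 3.08 mW/cm².

I ≈ 3.08 mW/cm²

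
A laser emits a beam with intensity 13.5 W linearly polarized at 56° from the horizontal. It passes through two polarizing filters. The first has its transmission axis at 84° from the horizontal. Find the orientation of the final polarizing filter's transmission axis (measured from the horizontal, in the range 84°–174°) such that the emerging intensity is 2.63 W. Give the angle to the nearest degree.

θ ≈ 144°

I₁ = I₀ cos²(84° − 56°) = I₀ cos²(28°) = 0.7796 I₀.
Target fraction: 2.63 / 13.5 W = 0.1948 of I₀.
Need I₂/I₀ = 0.1948, so cos²(θ − 84°) = 0.1948 / 0.7796 = 0.2499.
θ − 84° = arccos(√0.2499) = 60.0°, giving θ ≈ 84 + 60.0 = 144.0°.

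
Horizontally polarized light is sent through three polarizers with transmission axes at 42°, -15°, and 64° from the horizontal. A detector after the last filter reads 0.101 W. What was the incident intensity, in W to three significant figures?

I₁ = I₀ cos²(42° − 0°) = I₀ cos²(42°) = 0.5523 I₀.
I₂ = I₁ cos²(-15° − 42°) = 0.5523 I₀ · cos²(57°) = 0.1638 I₀.
I₃ = I₂ cos²(64° + 15°) = 0.1638 I₀ · cos²(79°) = 0.005964 I₀.
So 0.101 W = 0.005964 I₀, giving I₀ = 0.101/0.005964 = 16.93 W.

I₀ ≈ 16.9 W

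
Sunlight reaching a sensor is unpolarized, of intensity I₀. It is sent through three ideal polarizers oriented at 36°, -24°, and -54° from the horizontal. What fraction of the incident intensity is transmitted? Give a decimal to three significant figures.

≈ 0.0938 I₀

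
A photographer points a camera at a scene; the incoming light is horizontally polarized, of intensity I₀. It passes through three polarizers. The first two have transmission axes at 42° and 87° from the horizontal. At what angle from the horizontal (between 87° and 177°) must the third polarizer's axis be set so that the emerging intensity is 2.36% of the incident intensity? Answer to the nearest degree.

By Malus's law, I₁ = I₀ cos²(42° − 0°) = I₀ cos²(42°) = 0.5523 I₀.
I₂ = I₁ cos²(87° − 42°) = 0.5523 I₀ · cos²(45°) = 0.2761 I₀.
Need I₃/I₀ = 0.0236, so cos²(θ − 87°) = 0.0236 / 0.2761 = 0.08547.
θ − 87° = arccos(√0.08547) = 73.0°, giving θ ≈ 87 + 73.0 = 160.0°.

θ ≈ 160°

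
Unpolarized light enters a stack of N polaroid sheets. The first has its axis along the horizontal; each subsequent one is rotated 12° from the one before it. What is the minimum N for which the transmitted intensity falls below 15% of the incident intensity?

N = 29

First polarizer halves the unpolarized light: factor 1/2.
Each further stage multiplies by cos²(12°) = 0.9568.
After N polarizers: T = 0.5·0.9568^(N−1). Require T < 0.15 ⇒ N−1 > ln(0.15/0.5)/ln(0.9568) = 27.25, so N−1 ≥ 28 and N = 29.
Check: N=29 gives T = 0.1451 < 0.15; N=28 gives T = 0.1516.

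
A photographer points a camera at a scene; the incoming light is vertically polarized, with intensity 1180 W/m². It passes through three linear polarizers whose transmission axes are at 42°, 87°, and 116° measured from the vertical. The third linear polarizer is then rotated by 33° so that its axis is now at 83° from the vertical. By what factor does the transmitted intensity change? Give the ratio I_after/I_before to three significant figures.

I_new/I_old ≈ 1.30

Before rotation:
I₁ = I₀ cos²(42° − 0°) = I₀ cos²(42°) = 0.5523 I₀.
I₂ = I₁ cos²(87° − 42°) = 0.5523 I₀ · cos²(45°) = 0.2761 I₀.
I₃ = I₂ cos²(116° − 87°) = 0.2761 I₀ · cos²(29°) = 0.2112 I₀.
After rotation:
I₁ = I₀ cos²(42° − 0°) = I₀ cos²(42°) = 0.5523 I₀.
I₂ = I₁ cos²(87° − 42°) = 0.5523 I₀ · cos²(45°) = 0.2761 I₀.
I₃ = I₂ cos²(83° − 87°) = 0.2761 I₀ · cos²(4°) = 0.2748 I₀.
Ratio = 0.2748 / 0.2112 = 1.301.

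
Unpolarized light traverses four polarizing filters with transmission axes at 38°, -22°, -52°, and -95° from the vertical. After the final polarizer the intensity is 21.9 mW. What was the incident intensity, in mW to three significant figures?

Unpolarized light through the first polarizer → I₁ = ½ I₀, now polarized at 38°.
I₂ = I₁ cos²(-22° − 38°) = 0.5 I₀ · cos²(60°) = 0.125 I₀.
I₃ = I₂ cos²(-52° + 22°) = 0.125 I₀ · cos²(30°) = 0.09375 I₀.
I₄ = I₃ cos²(-95° + 52°) = 0.09375 I₀ · cos²(43°) = 0.05014 I₀.
So 21.9 mW = 0.05014 I₀, giving I₀ = 21.9/0.05014 = 436.7 mW.

I₀ ≈ 437 mW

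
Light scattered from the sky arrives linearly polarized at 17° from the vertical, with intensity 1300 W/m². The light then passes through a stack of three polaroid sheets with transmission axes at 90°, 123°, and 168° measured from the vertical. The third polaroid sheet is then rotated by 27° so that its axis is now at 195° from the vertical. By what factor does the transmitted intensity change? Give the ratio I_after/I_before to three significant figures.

Before rotation:
I₁ = I₀ cos²(90° − 17°) = I₀ cos²(73°) = 0.08548 I₀.
I₂ = I₁ cos²(123° − 90°) = 0.08548 I₀ · cos²(33°) = 0.06012 I₀.
I₃ = I₂ cos²(168° − 123°) = 0.06012 I₀ · cos²(45°) = 0.03006 I₀.
After rotation:
I₁ = I₀ cos²(90° − 17°) = I₀ cos²(73°) = 0.08548 I₀.
I₂ = I₁ cos²(123° − 90°) = 0.08548 I₀ · cos²(33°) = 0.06012 I₀.
I₃ = I₂ cos²(195° − 123°) = 0.06012 I₀ · cos²(72°) = 0.005741 I₀.
Ratio = 0.005741 / 0.03006 = 0.191.

I_new/I_old ≈ 0.191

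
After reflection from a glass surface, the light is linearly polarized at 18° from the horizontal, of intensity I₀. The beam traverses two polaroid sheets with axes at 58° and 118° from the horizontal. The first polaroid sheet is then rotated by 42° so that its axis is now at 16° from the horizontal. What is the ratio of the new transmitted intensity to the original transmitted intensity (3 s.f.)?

I_new/I_old ≈ 0.294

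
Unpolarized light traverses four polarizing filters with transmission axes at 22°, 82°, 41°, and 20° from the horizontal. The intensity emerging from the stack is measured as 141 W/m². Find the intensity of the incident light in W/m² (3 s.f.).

Unpolarized light through the first polarizer → I₁ = ½ I₀, now polarized at 22°.
I₂ = I₁ cos²(82° − 22°) = 0.5 I₀ · cos²(60°) = 0.125 I₀.
I₃ = I₂ cos²(41° − 82°) = 0.125 I₀ · cos²(41°) = 0.0712 I₀.
I₄ = I₃ cos²(20° − 41°) = 0.0712 I₀ · cos²(21°) = 0.06205 I₀.
So 141 W/m² = 0.06205 I₀, giving I₀ = 141/0.06205 = 2272 W/m².

I₀ ≈ 2270 W/m²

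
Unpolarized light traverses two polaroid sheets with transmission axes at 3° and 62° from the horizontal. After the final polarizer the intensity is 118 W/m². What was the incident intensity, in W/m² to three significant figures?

I₀ ≈ 890 W/m²

Unpolarized light through the first polarizer → I₁ = ½ I₀, now polarized at 3°.
I₂ = I₁ cos²(62° − 3°) = 0.5 I₀ · cos²(59°) = 0.1326 I₀.
So 118 W/m² = 0.1326 I₀, giving I₀ = 118/0.1326 = 889.7 W/m².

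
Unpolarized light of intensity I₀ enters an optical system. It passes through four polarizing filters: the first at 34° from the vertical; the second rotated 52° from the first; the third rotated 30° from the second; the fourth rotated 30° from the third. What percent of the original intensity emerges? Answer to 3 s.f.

≈ 10.7%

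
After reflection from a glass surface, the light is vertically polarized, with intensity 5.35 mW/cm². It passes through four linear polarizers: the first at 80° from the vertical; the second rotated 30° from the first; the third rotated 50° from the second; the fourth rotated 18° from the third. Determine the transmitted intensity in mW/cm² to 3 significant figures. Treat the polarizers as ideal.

I ≈ 0.0452 mW/cm²

I₁ = 5.35 mW/cm² · cos²(80°) = 0.1613 mW/cm².
I₂ = I₁ · cos²(30°) = 0.1613 · 0.75 = 0.121 mW/cm².
I₃ = I₂ · cos²(50°) = 0.121 · 0.4132 = 0.04999 mW/cm².
I₄ = I₃ · cos²(18°) = 0.04999 · 0.9045 = 0.04522 mW/cm².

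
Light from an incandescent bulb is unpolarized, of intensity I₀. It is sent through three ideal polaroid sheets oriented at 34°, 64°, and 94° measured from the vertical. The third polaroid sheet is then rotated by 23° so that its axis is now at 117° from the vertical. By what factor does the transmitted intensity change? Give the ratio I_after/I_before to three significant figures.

I_new/I_old ≈ 0.483

Before rotation:
Unpolarized light through the first polarizer → I₁ = ½ I₀, now polarized at 34°.
I₂ = I₁ cos²(64° − 34°) = 0.5 I₀ · cos²(30°) = 0.375 I₀.
I₃ = I₂ cos²(94° − 64°) = 0.375 I₀ · cos²(30°) = 0.2813 I₀.
After rotation:
Unpolarized light through the first polarizer → I₁ = ½ I₀, now polarized at 34°.
I₂ = I₁ cos²(64° − 34°) = 0.5 I₀ · cos²(30°) = 0.375 I₀.
I₃ = I₂ cos²(117° − 64°) = 0.375 I₀ · cos²(53°) = 0.1358 I₀.
Ratio = 0.1358 / 0.2813 = 0.4829.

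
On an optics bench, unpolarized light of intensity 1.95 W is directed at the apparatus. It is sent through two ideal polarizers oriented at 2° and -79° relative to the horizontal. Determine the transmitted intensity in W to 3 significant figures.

I ≈ 0.0239 W

Unpolarized light through the first polarizer → I₁ = 1.95 W/2 = 0.975 W, polarized at 2°.
I₂ = I₁ · cos²(81°) = 0.975 · 0.02447 = 0.02386 W.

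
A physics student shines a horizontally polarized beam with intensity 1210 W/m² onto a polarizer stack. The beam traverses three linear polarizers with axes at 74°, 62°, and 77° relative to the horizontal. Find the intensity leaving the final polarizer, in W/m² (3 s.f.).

I ≈ 82.1 W/m²

I₁ = 1210 W/m² · cos²(74°) = 91.93 W/m².
I₂ = I₁ · cos²(12°) = 91.93 · 0.9568 = 87.96 W/m².
I₃ = I₂ · cos²(15°) = 87.96 · 0.933 = 82.06 W/m².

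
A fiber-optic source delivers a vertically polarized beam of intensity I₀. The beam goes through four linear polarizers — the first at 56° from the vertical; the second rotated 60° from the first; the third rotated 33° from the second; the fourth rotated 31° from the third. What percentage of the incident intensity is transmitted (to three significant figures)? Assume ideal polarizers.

≈ 4.04%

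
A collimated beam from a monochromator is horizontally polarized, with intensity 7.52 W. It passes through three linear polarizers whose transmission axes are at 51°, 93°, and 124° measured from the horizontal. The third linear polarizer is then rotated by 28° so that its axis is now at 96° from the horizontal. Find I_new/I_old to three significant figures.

I_new/I_old ≈ 1.36

Before rotation:
I₁ = I₀ cos²(51° − 0°) = I₀ cos²(51°) = 0.396 I₀.
I₂ = I₁ cos²(93° − 51°) = 0.396 I₀ · cos²(42°) = 0.2187 I₀.
I₃ = I₂ cos²(124° − 93°) = 0.2187 I₀ · cos²(31°) = 0.1607 I₀.
After rotation:
I₁ = I₀ cos²(51° − 0°) = I₀ cos²(51°) = 0.396 I₀.
I₂ = I₁ cos²(93° − 51°) = 0.396 I₀ · cos²(42°) = 0.2187 I₀.
I₃ = I₂ cos²(96° − 93°) = 0.2187 I₀ · cos²(3°) = 0.2181 I₀.
Ratio = 0.2181 / 0.1607 = 1.357.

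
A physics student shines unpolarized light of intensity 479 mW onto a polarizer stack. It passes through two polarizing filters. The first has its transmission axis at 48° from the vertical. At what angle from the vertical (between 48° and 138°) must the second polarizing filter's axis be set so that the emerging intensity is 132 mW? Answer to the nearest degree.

Unpolarized light through the first polarizer → I₁ = ½ I₀, now polarized at 48°.
Target fraction: 132 / 479 mW = 0.2756 of I₀.
Need I₂/I₀ = 0.2756, so cos²(θ − 48°) = 0.2756 / 0.5 = 0.5511.
θ − 48° = arccos(√0.5511) = 42.1°, giving θ ≈ 48 + 42.1 = 90.1°.

θ ≈ 90°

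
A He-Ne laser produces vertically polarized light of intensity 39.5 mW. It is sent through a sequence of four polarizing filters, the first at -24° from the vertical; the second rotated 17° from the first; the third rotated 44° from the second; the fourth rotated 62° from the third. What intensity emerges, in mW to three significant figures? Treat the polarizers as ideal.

I ≈ 3.44 mW

I₁ = 39.5 mW · cos²(24°) = 32.97 mW.
I₂ = I₁ · cos²(17°) = 32.97 · 0.9145 = 30.15 mW.
I₃ = I₂ · cos²(44°) = 30.15 · 0.5174 = 15.6 mW.
I₄ = I₃ · cos²(62°) = 15.6 · 0.2204 = 3.438 mW.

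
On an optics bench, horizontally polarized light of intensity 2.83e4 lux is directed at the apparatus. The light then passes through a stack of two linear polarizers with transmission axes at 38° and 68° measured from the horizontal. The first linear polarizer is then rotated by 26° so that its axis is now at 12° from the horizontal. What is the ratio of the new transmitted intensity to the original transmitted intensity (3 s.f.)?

I_new/I_old ≈ 0.642

Before rotation:
I₁ = I₀ cos²(38° − 0°) = I₀ cos²(38°) = 0.621 I₀.
I₂ = I₁ cos²(68° − 38°) = 0.621 I₀ · cos²(30°) = 0.4657 I₀.
After rotation:
I₁ = I₀ cos²(12° − 0°) = I₀ cos²(12°) = 0.9568 I₀.
I₂ = I₁ cos²(68° − 12°) = 0.9568 I₀ · cos²(56°) = 0.2992 I₀.
Ratio = 0.2992 / 0.4657 = 0.6424.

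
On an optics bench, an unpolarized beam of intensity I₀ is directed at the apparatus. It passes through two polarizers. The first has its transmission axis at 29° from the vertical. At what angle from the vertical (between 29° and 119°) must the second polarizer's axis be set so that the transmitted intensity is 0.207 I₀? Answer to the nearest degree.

Unpolarized light through the first polarizer → I₁ = ½ I₀, now polarized at 29°.
Need I₂/I₀ = 0.207, so cos²(θ − 29°) = 0.207 / 0.5 = 0.414.
θ − 29° = arccos(√0.414) = 50.0°, giving θ ≈ 29 + 50.0 = 79.0°.

θ ≈ 79°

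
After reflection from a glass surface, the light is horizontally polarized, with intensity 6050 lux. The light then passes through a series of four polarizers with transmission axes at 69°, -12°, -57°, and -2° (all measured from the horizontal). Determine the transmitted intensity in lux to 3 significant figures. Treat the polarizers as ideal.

I ≈ 3.13 lux

I₁ = 6050 lux · cos²(69°) = 777 lux.
I₂ = I₁ · cos²(81°) = 777 · 0.02447 = 19.01 lux.
I₃ = I₂ · cos²(45°) = 19.01 · 0.5 = 9.507 lux.
I₄ = I₃ · cos²(55°) = 9.507 · 0.329 = 3.128 lux.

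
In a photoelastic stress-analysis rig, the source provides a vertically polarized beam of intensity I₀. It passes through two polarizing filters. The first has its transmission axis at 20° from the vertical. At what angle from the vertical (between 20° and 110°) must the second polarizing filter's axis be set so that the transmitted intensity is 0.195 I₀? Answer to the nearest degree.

θ ≈ 82°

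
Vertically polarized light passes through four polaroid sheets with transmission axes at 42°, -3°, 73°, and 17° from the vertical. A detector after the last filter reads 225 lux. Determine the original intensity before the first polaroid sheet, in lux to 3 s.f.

By Malus's law, I₁ = I₀ cos²(42° − 0°) = I₀ cos²(42°) = 0.5523 I₀.
I₂ = I₁ cos²(-3° − 42°) = 0.5523 I₀ · cos²(45°) = 0.2761 I₀.
I₃ = I₂ cos²(73° + 3°) = 0.2761 I₀ · cos²(76°) = 0.01616 I₀.
I₄ = I₃ cos²(17° − 73°) = 0.01616 I₀ · cos²(56°) = 0.005053 I₀.
So 225 lux = 0.005053 I₀, giving I₀ = 225/0.005053 = 4.452e+04 lux.

I₀ ≈ 4.45e4 lux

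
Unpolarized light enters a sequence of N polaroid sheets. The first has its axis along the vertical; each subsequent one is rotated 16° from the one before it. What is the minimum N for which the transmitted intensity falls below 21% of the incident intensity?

N = 12

First polarizer halves the unpolarized light: factor 1/2.
Each further stage multiplies by cos²(16°) = 0.924.
After N polarizers: T = 0.5·0.924^(N−1). Require T < 0.21 ⇒ N−1 > ln(0.21/0.5)/ln(0.924) = 10.98, so N−1 ≥ 11 and N = 12.
Check: N=12 gives T = 0.2096 < 0.21; N=11 gives T = 0.2269.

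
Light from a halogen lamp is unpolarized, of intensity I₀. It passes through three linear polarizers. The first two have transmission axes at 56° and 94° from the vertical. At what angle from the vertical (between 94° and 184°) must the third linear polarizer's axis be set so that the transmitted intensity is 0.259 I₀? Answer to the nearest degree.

θ ≈ 118°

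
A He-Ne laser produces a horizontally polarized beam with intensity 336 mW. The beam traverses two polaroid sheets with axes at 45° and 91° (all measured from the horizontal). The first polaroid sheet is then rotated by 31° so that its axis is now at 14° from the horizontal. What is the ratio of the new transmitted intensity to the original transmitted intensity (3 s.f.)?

Before rotation:
I₁ = I₀ cos²(45° − 0°) = I₀ cos²(45°) = 0.5 I₀.
I₂ = I₁ cos²(91° − 45°) = 0.5 I₀ · cos²(46°) = 0.2413 I₀.
After rotation:
I₁ = I₀ cos²(14° − 0°) = I₀ cos²(14°) = 0.9415 I₀.
I₂ = I₁ cos²(91° − 14°) = 0.9415 I₀ · cos²(77°) = 0.04764 I₀.
Ratio = 0.04764 / 0.2413 = 0.1975.

I_new/I_old ≈ 0.197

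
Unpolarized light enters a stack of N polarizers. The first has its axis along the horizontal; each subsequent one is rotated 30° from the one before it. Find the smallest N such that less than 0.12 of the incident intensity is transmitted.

N = 6

First polarizer halves the unpolarized light: factor 1/2.
Each further stage multiplies by cos²(30°) = 0.75.
After N polarizers: T = 0.5·0.75^(N−1). Require T < 0.12 ⇒ N−1 > ln(0.12/0.5)/ln(0.75) = 4.96, so N−1 ≥ 5 and N = 6.
Check: N=6 gives T = 0.1187 < 0.12; N=5 gives T = 0.1582.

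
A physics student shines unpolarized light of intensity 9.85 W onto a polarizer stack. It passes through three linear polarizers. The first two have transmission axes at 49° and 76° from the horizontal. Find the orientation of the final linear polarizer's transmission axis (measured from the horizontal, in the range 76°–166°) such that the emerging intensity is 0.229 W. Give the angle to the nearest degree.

Unpolarized light through the first polarizer → I₁ = ½ I₀, now polarized at 49°.
I₂ = I₁ cos²(76° − 49°) = 0.5 I₀ · cos²(27°) = 0.3969 I₀.
Target fraction: 0.229 / 9.85 W = 0.02325 of I₀.
Need I₃/I₀ = 0.02325, so cos²(θ − 76°) = 0.02325 / 0.3969 = 0.05857.
θ − 76° = arccos(√0.05857) = 76.0°, giving θ ≈ 76 + 76.0 = 152.0°.

θ ≈ 152°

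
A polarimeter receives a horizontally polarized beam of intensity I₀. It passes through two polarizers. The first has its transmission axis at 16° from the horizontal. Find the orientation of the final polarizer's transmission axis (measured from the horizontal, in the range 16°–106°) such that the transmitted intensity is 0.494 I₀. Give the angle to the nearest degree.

θ ≈ 59°

By Malus's law, I₁ = I₀ cos²(16° − 0°) = I₀ cos²(16°) = 0.924 I₀.
Need I₂/I₀ = 0.494, so cos²(θ − 16°) = 0.494 / 0.924 = 0.5346.
θ − 16° = arccos(√0.5346) = 43.0°, giving θ ≈ 16 + 43.0 = 59.0°.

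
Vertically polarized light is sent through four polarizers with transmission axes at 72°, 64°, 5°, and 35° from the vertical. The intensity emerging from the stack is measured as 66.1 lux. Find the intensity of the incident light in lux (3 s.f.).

I₀ ≈ 3550 lux

By Malus's law, I₁ = I₀ cos²(72° − 0°) = I₀ cos²(72°) = 0.09549 I₀.
I₂ = I₁ cos²(64° − 72°) = 0.09549 I₀ · cos²(8°) = 0.09364 I₀.
I₃ = I₂ cos²(5° − 64°) = 0.09364 I₀ · cos²(59°) = 0.02484 I₀.
I₄ = I₃ cos²(35° − 5°) = 0.02484 I₀ · cos²(30°) = 0.01863 I₀.
So 66.1 lux = 0.01863 I₀, giving I₀ = 66.1/0.01863 = 3548 lux.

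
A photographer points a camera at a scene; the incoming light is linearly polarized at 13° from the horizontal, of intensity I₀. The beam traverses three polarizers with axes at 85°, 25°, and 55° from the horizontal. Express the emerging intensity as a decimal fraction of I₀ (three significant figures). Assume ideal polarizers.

≈ 0.0179 I₀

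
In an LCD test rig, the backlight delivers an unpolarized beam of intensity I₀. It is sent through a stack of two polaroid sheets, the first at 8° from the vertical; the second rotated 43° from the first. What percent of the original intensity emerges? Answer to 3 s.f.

≈ 26.7%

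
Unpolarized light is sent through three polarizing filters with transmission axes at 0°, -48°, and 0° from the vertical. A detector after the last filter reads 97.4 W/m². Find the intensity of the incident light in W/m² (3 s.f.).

I₀ ≈ 972 W/m²

Unpolarized light through the first polarizer → I₁ = ½ I₀, now polarized at 0°.
I₂ = I₁ cos²(-48° − 0°) = 0.5 I₀ · cos²(48°) = 0.2239 I₀.
I₃ = I₂ cos²(0° + 48°) = 0.2239 I₀ · cos²(48°) = 0.1002 I₀.
So 97.4 W/m² = 0.1002 I₀, giving I₀ = 97.4/0.1002 = 971.7 W/m².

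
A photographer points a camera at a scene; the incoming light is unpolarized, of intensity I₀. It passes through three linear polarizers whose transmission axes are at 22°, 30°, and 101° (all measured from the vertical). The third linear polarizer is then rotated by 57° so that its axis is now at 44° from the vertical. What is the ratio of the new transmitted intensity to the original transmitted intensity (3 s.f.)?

I_new/I_old ≈ 8.88

Before rotation:
Unpolarized light through the first polarizer → I₁ = ½ I₀, now polarized at 22°.
I₂ = I₁ cos²(30° − 22°) = 0.5 I₀ · cos²(8°) = 0.4903 I₀.
I₃ = I₂ cos²(101° − 30°) = 0.4903 I₀ · cos²(71°) = 0.05197 I₀.
After rotation:
Unpolarized light through the first polarizer → I₁ = ½ I₀, now polarized at 22°.
I₂ = I₁ cos²(30° − 22°) = 0.5 I₀ · cos²(8°) = 0.4903 I₀.
I₃ = I₂ cos²(44° − 30°) = 0.4903 I₀ · cos²(14°) = 0.4616 I₀.
Ratio = 0.4616 / 0.05197 = 8.882.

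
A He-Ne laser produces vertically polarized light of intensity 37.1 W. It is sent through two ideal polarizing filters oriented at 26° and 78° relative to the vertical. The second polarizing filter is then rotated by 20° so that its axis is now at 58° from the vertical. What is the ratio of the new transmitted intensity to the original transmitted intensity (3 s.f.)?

I_new/I_old ≈ 1.90

Before rotation:
I₁ = I₀ cos²(26° − 0°) = I₀ cos²(26°) = 0.8078 I₀.
I₂ = I₁ cos²(78° − 26°) = 0.8078 I₀ · cos²(52°) = 0.3062 I₀.
After rotation:
I₁ = I₀ cos²(26° − 0°) = I₀ cos²(26°) = 0.8078 I₀.
I₂ = I₁ cos²(58° − 26°) = 0.8078 I₀ · cos²(32°) = 0.581 I₀.
Ratio = 0.581 / 0.3062 = 1.897.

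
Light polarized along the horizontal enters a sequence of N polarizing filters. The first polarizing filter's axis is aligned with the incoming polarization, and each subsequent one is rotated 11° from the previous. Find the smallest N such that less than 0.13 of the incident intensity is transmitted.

N = 57

First polarizer is aligned with the polarization: full transmission.
Each further stage multiplies by cos²(11°) = 0.9636.
After N polarizers: T = 0.9636^(N−1). Require T < 0.13 ⇒ N−1 > ln(0.13)/ln(0.9636) = 55.01, so N−1 ≥ 56 and N = 57.
Check: N=57 gives T = 0.1253 < 0.13; N=56 gives T = 0.1301.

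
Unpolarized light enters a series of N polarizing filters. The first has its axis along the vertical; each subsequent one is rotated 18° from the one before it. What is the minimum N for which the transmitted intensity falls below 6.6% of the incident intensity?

N = 22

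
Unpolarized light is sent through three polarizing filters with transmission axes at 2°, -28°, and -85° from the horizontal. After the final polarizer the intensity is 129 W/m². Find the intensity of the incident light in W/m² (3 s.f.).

I₀ ≈ 1160 W/m²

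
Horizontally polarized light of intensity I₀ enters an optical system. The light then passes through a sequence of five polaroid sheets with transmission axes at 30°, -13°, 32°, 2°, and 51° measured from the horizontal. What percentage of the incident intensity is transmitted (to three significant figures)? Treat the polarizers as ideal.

By Malus's law, I₁ = I₀ cos²(30° − 0°) = I₀ cos²(30°) = 0.75 I₀.
I₂ = I₁ cos²(-13° − 30°) = 0.75 I₀ · cos²(43°) = 0.4012 I₀.
I₃ = I₂ cos²(32° + 13°) = 0.4012 I₀ · cos²(45°) = 0.2006 I₀.
I₄ = I₃ cos²(2° − 32°) = 0.2006 I₀ · cos²(30°) = 0.1504 I₀.
I₅ = I₄ cos²(51° − 2°) = 0.1504 I₀ · cos²(49°) = 0.06475 I₀.
That is 6.475% of the incident intensity.

≈ 6.47%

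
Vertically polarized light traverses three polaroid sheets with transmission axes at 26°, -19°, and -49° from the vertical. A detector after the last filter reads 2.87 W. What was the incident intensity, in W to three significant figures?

By Malus's law, I₁ = I₀ cos²(26° − 0°) = I₀ cos²(26°) = 0.8078 I₀.
I₂ = I₁ cos²(-19° − 26°) = 0.8078 I₀ · cos²(45°) = 0.4039 I₀.
I₃ = I₂ cos²(-49° + 19°) = 0.4039 I₀ · cos²(30°) = 0.3029 I₀.
So 2.87 W = 0.3029 I₀, giving I₀ = 2.87/0.3029 = 9.474 W.

I₀ ≈ 9.47 W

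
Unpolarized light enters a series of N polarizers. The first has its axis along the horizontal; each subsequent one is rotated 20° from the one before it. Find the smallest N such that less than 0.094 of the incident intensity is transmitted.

First polarizer halves the unpolarized light: factor 1/2.
Each further stage multiplies by cos²(20°) = 0.883.
After N polarizers: T = 0.5·0.883^(N−1). Require T < 0.094 ⇒ N−1 > ln(0.094/0.5)/ln(0.883) = 13.43, so N−1 ≥ 14 and N = 15.
Check: N=15 gives T = 0.08761 < 0.094; N=14 gives T = 0.09922.

N = 15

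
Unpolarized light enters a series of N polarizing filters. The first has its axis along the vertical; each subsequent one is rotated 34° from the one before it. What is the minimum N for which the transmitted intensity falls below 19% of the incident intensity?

First polarizer halves the unpolarized light: factor 1/2.
Each further stage multiplies by cos²(34°) = 0.6873.
After N polarizers: T = 0.5·0.6873^(N−1). Require T < 0.19 ⇒ N−1 > ln(0.19/0.5)/ln(0.6873) = 2.58, so N−1 ≥ 3 and N = 4.
Check: N=4 gives T = 0.1623 < 0.19; N=3 gives T = 0.2362.

N = 4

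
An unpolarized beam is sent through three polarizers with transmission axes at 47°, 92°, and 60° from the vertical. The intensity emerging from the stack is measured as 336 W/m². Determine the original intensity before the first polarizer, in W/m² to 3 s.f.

I₀ ≈ 1870 W/m²

Unpolarized light through the first polarizer → I₁ = ½ I₀, now polarized at 47°.
I₂ = I₁ cos²(92° − 47°) = 0.5 I₀ · cos²(45°) = 0.25 I₀.
I₃ = I₂ cos²(60° − 92°) = 0.25 I₀ · cos²(32°) = 0.1798 I₀.
So 336 W/m² = 0.1798 I₀, giving I₀ = 336/0.1798 = 1869 W/m².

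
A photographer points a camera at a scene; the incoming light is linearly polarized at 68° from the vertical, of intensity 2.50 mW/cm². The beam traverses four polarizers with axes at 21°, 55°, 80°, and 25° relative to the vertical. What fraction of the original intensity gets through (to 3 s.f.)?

I₁ = 2.50 mW/cm² · cos²(47°) = 1.163 mW/cm².
I₂ = I₁ · cos²(34°) = 1.163 · 0.6873 = 0.7992 mW/cm².
I₃ = I₂ · cos²(25°) = 0.7992 · 0.8214 = 0.6565 mW/cm².
I₄ = I₃ · cos²(55°) = 0.6565 · 0.329 = 0.216 mW/cm².
Transmitted fraction = 0.08639.

I/I₀ ≈ 0.0864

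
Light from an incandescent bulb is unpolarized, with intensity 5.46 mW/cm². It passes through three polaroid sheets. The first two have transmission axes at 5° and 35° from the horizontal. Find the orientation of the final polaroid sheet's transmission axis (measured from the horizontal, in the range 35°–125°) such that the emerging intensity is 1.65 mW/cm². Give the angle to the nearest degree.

θ ≈ 61°

Unpolarized light through the first polarizer → I₁ = ½ I₀, now polarized at 5°.
I₂ = I₁ cos²(35° − 5°) = 0.5 I₀ · cos²(30°) = 0.375 I₀.
Target fraction: 1.65 / 5.46 mW/cm² = 0.3022 of I₀.
Need I₃/I₀ = 0.3022, so cos²(θ − 35°) = 0.3022 / 0.375 = 0.8059.
θ − 35° = arccos(√0.8059) = 26.1°, giving θ ≈ 35 + 26.1 = 61.1°.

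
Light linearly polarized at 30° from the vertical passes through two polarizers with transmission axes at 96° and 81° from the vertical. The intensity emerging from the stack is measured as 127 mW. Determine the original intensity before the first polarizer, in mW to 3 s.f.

By Malus's law, I₁ = I₀ cos²(96° − 30°) = I₀ cos²(66°) = 0.1654 I₀.
I₂ = I₁ cos²(81° − 96°) = 0.1654 I₀ · cos²(15°) = 0.1544 I₀.
So 127 mW = 0.1544 I₀, giving I₀ = 127/0.1544 = 822.8 mW.

I₀ ≈ 823 mW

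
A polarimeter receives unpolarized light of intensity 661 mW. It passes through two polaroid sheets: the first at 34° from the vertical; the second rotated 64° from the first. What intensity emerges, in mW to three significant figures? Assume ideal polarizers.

Unpolarized light through the first polarizer → I₁ = 661 mW/2 = 330.5 mW, polarized at 34°.
I₂ = I₁ · cos²(64°) = 330.5 · 0.1922 = 63.51 mW.

I ≈ 63.5 mW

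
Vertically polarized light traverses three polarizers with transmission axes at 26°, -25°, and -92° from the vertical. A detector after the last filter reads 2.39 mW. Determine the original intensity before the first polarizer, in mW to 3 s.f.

I₀ ≈ 48.9 mW

I₁ = I₀ cos²(26° − 0°) = I₀ cos²(26°) = 0.8078 I₀.
I₂ = I₁ cos²(-25° − 26°) = 0.8078 I₀ · cos²(51°) = 0.3199 I₀.
I₃ = I₂ cos²(-92° + 25°) = 0.3199 I₀ · cos²(67°) = 0.04884 I₀.
So 2.39 mW = 0.04884 I₀, giving I₀ = 2.39/0.04884 = 48.93 mW.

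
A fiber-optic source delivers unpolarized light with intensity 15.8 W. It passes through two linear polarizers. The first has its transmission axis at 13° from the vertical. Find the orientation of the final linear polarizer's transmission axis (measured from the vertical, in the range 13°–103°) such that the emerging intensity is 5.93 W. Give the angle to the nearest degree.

θ ≈ 43°

Unpolarized light through the first polarizer → I₁ = ½ I₀, now polarized at 13°.
Target fraction: 5.93 / 15.8 W = 0.3753 of I₀.
Need I₂/I₀ = 0.3753, so cos²(θ − 13°) = 0.3753 / 0.5 = 0.7506.
θ − 13° = arccos(√0.7506) = 30.0°, giving θ ≈ 13 + 30.0 = 43.0°.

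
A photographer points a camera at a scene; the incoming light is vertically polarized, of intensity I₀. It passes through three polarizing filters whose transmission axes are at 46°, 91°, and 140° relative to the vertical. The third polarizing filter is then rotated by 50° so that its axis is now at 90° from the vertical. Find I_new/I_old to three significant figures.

Before rotation:
By Malus's law, I₁ = I₀ cos²(46° − 0°) = I₀ cos²(46°) = 0.4826 I₀.
I₂ = I₁ cos²(91° − 46°) = 0.4826 I₀ · cos²(45°) = 0.2413 I₀.
I₃ = I₂ cos²(140° − 91°) = 0.2413 I₀ · cos²(49°) = 0.1038 I₀.
After rotation:
I₁ = I₀ cos²(46° − 0°) = I₀ cos²(46°) = 0.4826 I₀.
I₂ = I₁ cos²(91° − 46°) = 0.4826 I₀ · cos²(45°) = 0.2413 I₀.
I₃ = I₂ cos²(90° − 91°) = 0.2413 I₀ · cos²(1°) = 0.2412 I₀.
Ratio = 0.2412 / 0.1038 = 2.323.

I_new/I_old ≈ 2.32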